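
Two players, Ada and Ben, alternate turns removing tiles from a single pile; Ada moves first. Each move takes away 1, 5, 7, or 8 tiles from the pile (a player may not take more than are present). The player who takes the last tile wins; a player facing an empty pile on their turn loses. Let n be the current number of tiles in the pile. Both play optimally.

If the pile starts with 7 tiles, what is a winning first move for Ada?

Remove 1, leaving 6.

Work bottom-up. With no move the player to move loses. Otherwise the position is W if at least one move leads to an L position for the opponent, and L if every move leads to a W.
n=0: no move → L
n=1: →0(L), so W
n=2: →1(W) only, which is W, so L
n=3: →2(L), so W
n=4: →3(W) only, which is W, so L
n=5: →4(L), so W
n=6: →5(W), 1(W) — all W, so L
n=7: →6(L), so W
From 7, the L positions reachable in one move are: 6, 2, 0. Any move reaching one of these is winning.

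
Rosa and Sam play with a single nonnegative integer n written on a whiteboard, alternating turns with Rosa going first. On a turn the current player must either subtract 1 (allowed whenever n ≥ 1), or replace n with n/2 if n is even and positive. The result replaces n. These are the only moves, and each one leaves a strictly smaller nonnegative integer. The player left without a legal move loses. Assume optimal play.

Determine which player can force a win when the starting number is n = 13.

Sam wins.

Compute win/loss labels from the base case upward. A position with no move is L. Any other position is W if it can reach an L in one move, else L.
n=0: no move → L
n=1: →0(L), so W
n=2: →1(W) only, which is W, so L
n=3: →2(L), so W
n=4: →2(L), so W
n=5: →4(W) only, which is W, so L
n=6: →5(L), so W
n=7: →6(W) only, which is W, so L
n=8: →7(L), so W
n=9: →8(W) only, which is W, so L
n=10: →5(L), so W
n=11: →10(W) only, which is W, so L
n=12: →11(L), so W
n=13: →12(W) only, which is W, so L
Every move from 13 reaches a W position, so the mover loses.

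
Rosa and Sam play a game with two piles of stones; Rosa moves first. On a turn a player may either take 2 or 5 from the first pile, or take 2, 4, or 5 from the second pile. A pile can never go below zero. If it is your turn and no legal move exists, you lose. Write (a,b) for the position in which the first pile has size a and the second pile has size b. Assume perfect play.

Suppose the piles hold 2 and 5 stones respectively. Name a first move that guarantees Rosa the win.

Classify positions by backward induction: terminal positions (no move available) are L. From any other position, the mover wins iff some move reaches an L.
No move ever increases a pile, so every position that can arise here has a ≤ 2 and b ≤ 5; it is enough to label the cells with 0 ≤ a ≤ 2 and 0 ≤ b ≤ 5.
Every move lowers a or b (never raises either), so fill the grid row by row in increasing a, and left to right within a row: each cell's successors are then already labelled.
      b=0  b=1  b=2  b=3  b=4  b=5
a=0:    L    L    W    W    W    W
a=1:    L    L    W    W    W    W
a=2:    W    W    L    L    W    W
Cells with no legal move (terminal, hence L): (0,0), (0,1), (1,0), (1,1).
The remaining L cells, each justified by listing all of its moves:
(2,2): only reaches (0,2)(W), (2,0)(W), all W → L
(2,3): only reaches (0,3)(W), (2,1)(W), all W → L
Every other cell has at least one move into one of the L cells above, so it is W.
From (2,5), the L positions reachable in one move are: (2,3).

Move to (2,3).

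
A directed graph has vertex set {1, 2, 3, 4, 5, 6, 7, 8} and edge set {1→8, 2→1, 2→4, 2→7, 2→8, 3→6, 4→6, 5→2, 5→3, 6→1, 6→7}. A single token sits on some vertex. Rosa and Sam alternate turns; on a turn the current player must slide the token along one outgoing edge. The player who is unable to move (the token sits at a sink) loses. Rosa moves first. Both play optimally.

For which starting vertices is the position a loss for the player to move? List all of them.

3, 4, 7, 8

Compute win/loss labels from the base case upward. A position with no move is L. Any other position is W if it can reach an L in one move, else L.
Every edge goes from a vertex to one that appears earlier in the order 8, 7, 1, 6, 3, 4, 2, 5, so processing vertices in that order labels each vertex after all of its successors.
8: no outgoing edge → L
7: no outgoing edge → L
1: W (go to 8, an L position)
6: W (go to 7, an L position)
3: L (sole option 6(W) is W)
4: L (sole option 6(W) is W)
2: W (go to 4, an L position)
5: W (go to 3, an L position)
Reading off the rows marked L gives the requested list; there are 4 such vertices.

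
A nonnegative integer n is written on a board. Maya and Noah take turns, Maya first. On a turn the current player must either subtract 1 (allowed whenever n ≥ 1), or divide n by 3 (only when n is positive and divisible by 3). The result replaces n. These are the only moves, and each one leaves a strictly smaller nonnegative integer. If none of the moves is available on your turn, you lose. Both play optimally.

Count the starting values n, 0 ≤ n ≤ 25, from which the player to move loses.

12

Work bottom-up. With no move the player to move loses. Otherwise the position is W if at least one move leads to an L position for the opponent, and L if every move leads to a W.
n=0: no move → L
n=1: reaches L-position 0 → W
n=2: only reaches 1(W), which is W → L
n=3: reaches L-position 2 → W
n=4: only reaches 3(W), which is W → L
n=5: reaches L-position 4 → W
n=6: reaches L-position 2 → W
n=7: only reaches 6(W), which is W → L
n=8: reaches L-position 7 → W
n=9: only reaches 3(W), 8(W), all W → L
n=10: reaches L-position 9 → W
n=11: only reaches 10(W), which is W → L
n=12: reaches L-position 4 → W
n=13: only reaches 12(W), which is W → L
n=14: reaches L-position 13 → W
n=15: only reaches 5(W), 14(W), all W → L
n=16: reaches L-position 15 → W
n=17: only reaches 16(W), which is W → L
n=18: reaches L-position 17 → W
n=19: only reaches 18(W), which is W → L
n=20: reaches L-position 19 → W
n=21: reaches L-position 7 → W
n=22: only reaches 21(W), which is W → L
n=23: reaches L-position 22 → W
n=24: only reaches 8(W), 23(W), all W → L
n=25: reaches L-position 24 → W
L entries with 0 ≤ n ≤ 25: n = 0, 2, 4, 7, 9, 11, 13, 15, 17, 19, 22, 24; that makes 12.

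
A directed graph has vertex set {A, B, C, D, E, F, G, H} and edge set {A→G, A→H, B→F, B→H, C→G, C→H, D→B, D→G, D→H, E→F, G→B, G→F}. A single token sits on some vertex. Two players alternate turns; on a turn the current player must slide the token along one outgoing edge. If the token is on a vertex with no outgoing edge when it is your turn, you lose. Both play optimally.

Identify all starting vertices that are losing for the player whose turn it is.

Work bottom-up. With no move the player to move loses. Otherwise the position is W if at least one move leads to an L position for the opponent, and L if every move leads to a W.
Every edge goes from a vertex to one that appears earlier in the order H, F, B, G, C, E, D, A, so processing vertices in that order labels each vertex after all of its successors.
H: no outgoing edge → L
F: no outgoing edge → L
B: →F(L), so W
G: →F(L), so W
C: →H(L), so W
E: →F(L), so W
D: →H(L), so W
A: →H(L), so W
The losing starting vertices are exactly the entries labelled L in this table (2 of them).

F, H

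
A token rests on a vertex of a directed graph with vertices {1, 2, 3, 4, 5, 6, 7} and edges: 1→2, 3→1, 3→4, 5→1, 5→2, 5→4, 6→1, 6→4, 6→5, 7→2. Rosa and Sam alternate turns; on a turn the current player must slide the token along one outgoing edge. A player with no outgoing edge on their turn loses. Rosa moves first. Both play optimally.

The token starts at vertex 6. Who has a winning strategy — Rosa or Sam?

Build the W/L table. Terminal = L. A non-terminal position is W if it has a move to some L; otherwise it is L.
Every edge goes from a vertex to one that appears earlier in the order 4, 2, 1, 5, 3, 7, 6, so processing vertices in that order labels each vertex after all of its successors.
4: no outgoing edge → L
2: no outgoing edge → L
1: reaches L-position 2 → W
5: reaches L-position 2 → W
3: reaches L-position 4 → W
7: reaches L-position 2 → W
6: reaches L-position 4 → W
The starting position 6 is W: Rosa should move to 4, handing over an L position.

Rosa wins.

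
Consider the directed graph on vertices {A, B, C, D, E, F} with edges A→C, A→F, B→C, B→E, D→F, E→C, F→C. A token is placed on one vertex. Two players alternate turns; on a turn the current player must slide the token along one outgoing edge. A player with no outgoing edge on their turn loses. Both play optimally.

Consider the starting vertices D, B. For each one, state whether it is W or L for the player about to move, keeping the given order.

Label each position W (a win for the player to move) or L (a loss). A position with no legal move is L; any other position is W exactly when some move reaches an L, and L when every move reaches a W.
Every edge goes from a vertex to one that appears earlier in the order C, F, E, B, A, D, so processing vertices in that order labels each vertex after all of its successors.
C: no outgoing edge → L
F: →C(L), so W
E: →C(L), so W
B: →C(L), so W
A: →C(L), so W
D: →F(W) only, which is W, so L

D: L, B: W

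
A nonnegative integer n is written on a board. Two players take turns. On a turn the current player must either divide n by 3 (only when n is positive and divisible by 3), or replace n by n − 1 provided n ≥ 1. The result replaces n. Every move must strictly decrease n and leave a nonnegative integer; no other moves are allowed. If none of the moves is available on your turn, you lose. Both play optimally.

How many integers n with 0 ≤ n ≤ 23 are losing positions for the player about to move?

Classify positions by backward induction: terminal positions (no move available) are L. From any other position, the mover wins iff some move reaches an L.
n=0: no move → L
n=1: →0(L), so W
n=2: →1(W) only, which is W, so L
n=3: →2(L), so W
n=4: →3(W) only, which is W, so L
n=5: →4(L), so W
n=6: →2(L), so W
n=7: →6(W) only, which is W, so L
n=8: →7(L), so W
n=9: →3(W), 8(W) — all W, so L
n=10: →9(L), so W
n=11: →10(W) only, which is W, so L
n=12: →4(L), so W
n=13: →12(W) only, which is W, so L
n=14: →13(L), so W
n=15: →5(W), 14(W) — all W, so L
n=16: →15(L), so W
n=17: →16(W) only, which is W, so L
n=18: →17(L), so W
n=19: →18(W) only, which is W, so L
n=20: →19(L), so W
n=21: →7(L), so W
n=22: →21(W) only, which is W, so L
n=23: →22(L), so W
L entries with 0 ≤ n ≤ 23: n = 0, 2, 4, 7, 9, 11, 13, 15, 17, 19, 22; that makes 11.

11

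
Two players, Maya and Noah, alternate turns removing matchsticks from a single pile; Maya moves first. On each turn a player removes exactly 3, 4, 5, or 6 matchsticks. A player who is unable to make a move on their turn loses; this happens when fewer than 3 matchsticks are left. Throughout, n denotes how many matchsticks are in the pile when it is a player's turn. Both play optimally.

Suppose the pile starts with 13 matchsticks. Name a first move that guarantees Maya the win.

Remove 3, leaving 10.

Work bottom-up. With no move the player to move loses. Otherwise the position is W if at least one move leads to an L position for the opponent, and L if every move leads to a W.
n=0: no move → L
n=1: no move → L
n=2: no move → L
n=3: →0(L), so W
n=4: →1(L), so W
n=5: →2(L), so W
n=6: →2(L), so W
n=7: →2(L), so W
n=8: →2(L), so W
n=9: →6(W), 5(W), 4(W), 3(W) — all W, so L
n=10: →7(W), 6(W), 5(W), 4(W) — all W, so L
n=11: →8(W), 7(W), 6(W), 5(W) — all W, so L
n=12: →9(L), so W
n=13: →10(L), so W
From 13, the L positions reachable in one move are: 10, 9. Any move reaching one of these is winning.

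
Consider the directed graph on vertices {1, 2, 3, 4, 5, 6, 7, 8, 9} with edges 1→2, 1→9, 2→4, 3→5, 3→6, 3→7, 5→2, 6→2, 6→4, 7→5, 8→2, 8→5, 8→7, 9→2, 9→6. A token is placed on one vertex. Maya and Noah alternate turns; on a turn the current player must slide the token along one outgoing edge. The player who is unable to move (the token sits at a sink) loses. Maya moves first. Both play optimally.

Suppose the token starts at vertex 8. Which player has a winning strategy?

Positions with no move are L. A position that does have a move is losing for the player to move precisely when every available move leads to a winning position for the opponent. Fill in the labels:
Every edge goes from a vertex to one that appears earlier in the order 4, 2, 5, 7, 6, 3, 9, 8, 1, so processing vertices in that order labels each vertex after all of its successors.
4: no outgoing edge → L
2: →4(L), so W
5: →2(W) only, which is W, so L
7: →5(L), so W
6: →4(L), so W
3: →5(L), so W
9: →6(W), 2(W) — all W, so L
8: →5(L), so W
1: →9(L), so W
The starting position 8 is W: Maya should move to 5, handing over an L position.

Maya wins.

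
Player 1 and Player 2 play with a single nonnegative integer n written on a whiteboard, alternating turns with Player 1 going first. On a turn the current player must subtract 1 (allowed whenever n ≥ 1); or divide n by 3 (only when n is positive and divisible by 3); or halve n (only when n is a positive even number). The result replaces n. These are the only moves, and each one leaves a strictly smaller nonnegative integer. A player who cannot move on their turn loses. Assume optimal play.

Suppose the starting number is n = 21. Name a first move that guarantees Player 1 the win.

Compute win/loss labels from the base case upward. A position with no move is L. Any other position is W if it can reach an L in one move, else L.
n=0: no move → L
n=1: can move to 0, which is L ⇒ W
n=2: the only move is to 1(W), a W ⇒ L
n=3: can move to 2, which is L ⇒ W
n=4: can move to 2, which is L ⇒ W
n=5: the only move is to 4(W), a W ⇒ L
n=6: can move to 2, which is L ⇒ W
n=7: the only move is to 6(W), a W ⇒ L
n=8: can move to 7, which is L ⇒ W
n=9: moves to 3(W), 8(W); every one is W ⇒ L
n=10: can move to 5, which is L ⇒ W
n=11: the only move is to 10(W), a W ⇒ L
n=12: can move to 11, which is L ⇒ W
n=13: the only move is to 12(W), a W ⇒ L
n=14: can move to 7, which is L ⇒ W
n=15: can move to 5, which is L ⇒ W
n=16: moves to 8(W), 15(W); every one is W ⇒ L
n=17: can move to 16, which is L ⇒ W
n=18: can move to 9, which is L ⇒ W
n=19: the only move is to 18(W), a W ⇒ L
n=20: can move to 19, which is L ⇒ W
n=21: can move to 7, which is L ⇒ W
From 21, the L positions reachable in one move are: 7.

Move to 7.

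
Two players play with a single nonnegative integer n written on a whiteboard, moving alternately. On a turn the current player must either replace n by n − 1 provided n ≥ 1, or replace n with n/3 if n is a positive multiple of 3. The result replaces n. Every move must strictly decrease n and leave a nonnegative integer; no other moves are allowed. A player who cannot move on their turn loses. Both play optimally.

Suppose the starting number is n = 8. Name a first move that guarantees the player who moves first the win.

Compute win/loss labels from the base case upward. A position with no move is L. Any other position is W if it can reach an L in one move, else L.
n=0: no move → L
n=1: →0(L), so W
n=2: →1(W) only, which is W, so L
n=3: →2(L), so W
n=4: →3(W) only, which is W, so L
n=5: →4(L), so W
n=6: →2(L), so W
n=7: →6(W) only, which is W, so L
n=8: →7(L), so W
From 8, the L positions reachable in one move are: 7.

Move to 7.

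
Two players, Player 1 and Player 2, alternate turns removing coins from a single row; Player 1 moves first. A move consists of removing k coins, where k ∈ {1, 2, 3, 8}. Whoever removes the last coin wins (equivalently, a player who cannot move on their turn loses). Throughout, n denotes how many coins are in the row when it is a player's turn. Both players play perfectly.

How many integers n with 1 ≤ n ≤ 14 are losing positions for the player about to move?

3

Classify positions by backward induction: terminal positions (no move available) are L. From any other position, the mover wins iff some move reaches an L.
n=0: no move → L
n=1: can move to 0, which is L ⇒ W
n=2: can move to 0, which is L ⇒ W
n=3: can move to 0, which is L ⇒ W
n=4: moves to 3(W), 2(W), 1(W); every one is W ⇒ L
n=5: can move to 4, which is L ⇒ W
n=6: can move to 4, which is L ⇒ W
n=7: can move to 4, which is L ⇒ W
n=8: can move to 0, which is L ⇒ W
n=9: moves to 8(W), 7(W), 6(W), 1(W); every one is W ⇒ L
n=10: can move to 9, which is L ⇒ W
n=11: can move to 9, which is L ⇒ W
n=12: can move to 9, which is L ⇒ W
n=13: moves to 12(W), 11(W), 10(W), 5(W); every one is W ⇒ L
n=14: can move to 13, which is L ⇒ W
L entries with 1 ≤ n ≤ 14 (n=0 is outside the asked range and is not counted): n = 4, 9, 13; that makes 3.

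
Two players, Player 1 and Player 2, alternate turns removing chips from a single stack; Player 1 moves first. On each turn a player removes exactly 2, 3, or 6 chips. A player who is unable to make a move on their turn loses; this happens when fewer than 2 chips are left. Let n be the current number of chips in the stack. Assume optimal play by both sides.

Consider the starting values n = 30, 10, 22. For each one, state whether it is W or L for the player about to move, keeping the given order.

Classify positions by backward induction: terminal positions (no move available) are L. From any other position, the mover wins iff some move reaches an L.
n=0: no move → L
n=1: no move → L
n=2: W (go to 0, an L position)
n=3: W (go to 1, an L position)
n=4: W (go to 1, an L position)
n=5: L (options 3(W), 2(W) are all W)
n=6: W (go to 0, an L position)
n=7: W (go to 5, an L position)
n=8: W (go to 5, an L position)
n=9: L (options 7(W), 6(W), 3(W) are all W)
n=10: L (options 8(W), 7(W), 4(W) are all W)
n=11: W (go to 9, an L position)
n=12: W (go to 10, an L position)
n=13: W (go to 10, an L position)
n=14: L (options 12(W), 11(W), 8(W) are all W)
n=15: W (go to 9, an L position)
n=16: W (go to 14, an L position)
n=17: W (go to 14, an L position)
n=18: L (options 16(W), 15(W), 12(W) are all W)
n=19: L (options 17(W), 16(W), 13(W) are all W)
n=20: W (go to 18, an L position)
n=21: W (go to 19, an L position)
n=22: W (go to 19, an L position)
n=23: L (options 21(W), 20(W), 17(W) are all W)
n=24: W (go to 18, an L position)
n=25: W (go to 23, an L position)
n=26: W (go to 23, an L position)
n=27: L (options 25(W), 24(W), 21(W) are all W)
n=28: L (options 26(W), 25(W), 22(W) are all W)
n=29: W (go to 27, an L position)
n=30: W (go to 28, an L position)

30: W, 10: L, 22: W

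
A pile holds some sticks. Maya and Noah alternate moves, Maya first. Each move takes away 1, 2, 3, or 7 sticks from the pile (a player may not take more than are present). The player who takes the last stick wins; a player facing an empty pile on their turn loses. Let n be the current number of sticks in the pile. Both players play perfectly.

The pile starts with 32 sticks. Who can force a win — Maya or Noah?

Noah wins.

Label each position W (a win for the player to move) or L (a loss). A position with no legal move is L; any other position is W exactly when some move reaches an L, and L when every move reaches a W.
n=0: no move → L
n=1: W (go to 0, an L position)
n=2: W (go to 0, an L position)
n=3: W (go to 0, an L position)
n=4: L (options 3(W), 2(W), 1(W) are all W)
n=5: W (go to 4, an L position)
n=6: W (go to 4, an L position)
n=7: W (go to 4, an L position)
n=8: L (options 7(W), 6(W), 5(W), 1(W) are all W)
n=9: W (go to 8, an L position)
n=10: W (go to 8, an L position)
n=11: W (go to 8, an L position)
n=12: L (options 11(W), 10(W), 9(W), 5(W) are all W)
n=13: W (go to 12, an L position)
n=14: W (go to 12, an L position)
n=15: W (go to 12, an L position)
n=16: L (options 15(W), 14(W), 13(W), 9(W) are all W)
n=17: W (go to 16, an L position)
n=18: W (go to 16, an L position)
n=19: W (go to 16, an L position)
n=20: L (options 19(W), 18(W), 17(W), 13(W) are all W)
n=21: W (go to 20, an L position)
n=22: W (go to 20, an L position)
n=23: W (go to 20, an L position)
n=24: L (options 23(W), 22(W), 21(W), 17(W) are all W)
n=25: W (go to 24, an L position)
n=26: W (go to 24, an L position)
n=27: W (go to 24, an L position)
n=28: L (options 27(W), 26(W), 25(W), 21(W) are all W)
n=29: W (go to 28, an L position)
n=30: W (go to 28, an L position)
n=31: W (go to 28, an L position)
n=32: L (options 31(W), 30(W), 29(W), 25(W) are all W)
Every move from 32 reaches a W position, so the mover loses.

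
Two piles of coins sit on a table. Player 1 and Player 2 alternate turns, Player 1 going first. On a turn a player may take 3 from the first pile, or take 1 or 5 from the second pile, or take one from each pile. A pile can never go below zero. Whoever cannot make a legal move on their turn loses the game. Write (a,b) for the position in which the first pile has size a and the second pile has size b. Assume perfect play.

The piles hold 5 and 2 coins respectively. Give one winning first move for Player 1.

Positions with no move are L. A position that does have a move is losing for the player to move precisely when every available move leads to a winning position for the opponent. Fill in the labels:
No move ever increases a pile, so every position that can arise here has a ≤ 5 and b ≤ 2; it is enough to label the cells with 0 ≤ a ≤ 5 and 0 ≤ b ≤ 2.
Every move lowers a or b (never raises either), so fill the grid row by row in increasing a, and left to right within a row: each cell's successors are then already labelled.
      b=0  b=1  b=2
a=0:    L    W    L
a=1:    L    W    L
a=2:    L    W    L
a=3:    W    W    W
a=4:    W    L    W
a=5:    W    L    W
Cells with no legal move (terminal, hence L): (0,0), (1,0), (2,0).
The remaining L cells, each justified by listing all of its moves:
(0,2): only reaches (0,1)(W), which is W → L
(1,2): only reaches (1,1)(W), (0,1)(W), all W → L
(2,2): only reaches (2,1)(W), (1,1)(W), all W → L
(4,1): only reaches (1,1)(W), (4,0)(W), (3,0)(W), all W → L
(5,1): only reaches (2,1)(W), (5,0)(W), (4,0)(W), all W → L
Every other cell has at least one move into one of the L cells above, so it is W.
From (5,2), the L positions reachable in one move are: (2,2), (5,1), (4,1). Any move reaching one of these is winning.

Move to (2,2).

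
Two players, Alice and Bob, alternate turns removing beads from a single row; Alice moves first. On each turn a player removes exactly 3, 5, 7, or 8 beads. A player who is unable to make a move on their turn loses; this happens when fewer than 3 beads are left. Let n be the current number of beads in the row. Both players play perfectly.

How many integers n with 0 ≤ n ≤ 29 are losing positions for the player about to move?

Build the W/L table. Terminal = L. A non-terminal position is W if it has a move to some L; otherwise it is L.
n=0: no move → L
n=1: no move → L
n=2: no move → L
n=3: reaches L-position 0 → W
n=4: reaches L-position 1 → W
n=5: reaches L-position 2 → W
n=6: reaches L-position 1 → W
n=7: reaches L-position 2 → W
n=8: reaches L-position 1 → W
n=9: reaches L-position 2 → W
n=10: reaches L-position 2 → W
n=11: only reaches 8(W), 6(W), 4(W), 3(W), all W → L
n=12: only reaches 9(W), 7(W), 5(W), 4(W), all W → L
n=13: only reaches 10(W), 8(W), 6(W), 5(W), all W → L
n=14: reaches L-position 11 → W
n=15: reaches L-position 12 → W
n=16: reaches L-position 13 → W
n=17: reaches L-position 12 → W
n=18: reaches L-position 13 → W
n=19: reaches L-position 12 → W
n=20: reaches L-position 13 → W
n=21: reaches L-position 13 → W
n=22: only reaches 19(W), 17(W), 15(W), 14(W), all W → L
n=23: only reaches 20(W), 18(W), 16(W), 15(W), all W → L
n=24: only reaches 21(W), 19(W), 17(W), 16(W), all W → L
n=25: reaches L-position 22 → W
n=26: reaches L-position 23 → W
n=27: reaches L-position 24 → W
n=28: reaches L-position 23 → W
n=29: reaches L-position 24 → W
L entries with 0 ≤ n ≤ 29: n = 0, 1, 2, 11, 12, 13, 22, 23, 24; that makes 9.

9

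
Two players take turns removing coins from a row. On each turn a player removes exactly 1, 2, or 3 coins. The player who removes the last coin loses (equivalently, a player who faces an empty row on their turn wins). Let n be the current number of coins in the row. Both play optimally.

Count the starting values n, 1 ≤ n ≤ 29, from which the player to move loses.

8

Work bottom-up. With no move the player to move wins. Otherwise the position is W if at least one move leads to an L position for the opponent, and L if every move leads to a W.
n=0: no move; the opponent has just taken the last coin and therefore loses → W
n=1: →0(W) only, which is W, so L
n=2: →1(L), so W
n=3: →1(L), so W
n=4: →1(L), so W
n=5: →4(W), 3(W), 2(W) — all W, so L
n=6: →5(L), so W
n=7: →5(L), so W
n=8: →5(L), so W
n=9: →8(W), 7(W), 6(W) — all W, so L
n=10: →9(L), so W
n=11: →9(L), so W
n=12: →9(L), so W
n=13: →12(W), 11(W), 10(W) — all W, so L
n=14: →13(L), so W
n=15: →13(L), so W
n=16: →13(L), so W
n=17: →16(W), 15(W), 14(W) — all W, so L
n=18: →17(L), so W
n=19: →17(L), so W
n=20: →17(L), so W
n=21: →20(W), 19(W), 18(W) — all W, so L
n=22: →21(L), so W
n=23: →21(L), so W
n=24: →21(L), so W
n=25: →24(W), 23(W), 22(W) — all W, so L
n=26: →25(L), so W
n=27: →25(L), so W
n=28: →25(L), so W
n=29: →28(W), 27(W), 26(W) — all W, so L
L entries with 1 ≤ n ≤ 29 (the range starts at n=1): n = 1, 5, 9, 13, 17, 21, 25, 29; that makes 8.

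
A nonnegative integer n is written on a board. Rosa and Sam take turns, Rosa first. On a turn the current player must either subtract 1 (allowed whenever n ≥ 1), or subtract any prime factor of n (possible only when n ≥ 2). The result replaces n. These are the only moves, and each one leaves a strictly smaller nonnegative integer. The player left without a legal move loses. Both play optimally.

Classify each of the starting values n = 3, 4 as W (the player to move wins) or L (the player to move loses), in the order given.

3: W, 4: L

Use the standard recursion: the mover loses at a terminal position; elsewhere, the mover wins exactly when some move hands the opponent an L position.
n=0: no move → L
n=1: reaches L-position 0 → W
n=2: reaches L-position 0 → W
n=3: reaches L-position 0 → W
n=4: only reaches 2(W), 3(W), all W → L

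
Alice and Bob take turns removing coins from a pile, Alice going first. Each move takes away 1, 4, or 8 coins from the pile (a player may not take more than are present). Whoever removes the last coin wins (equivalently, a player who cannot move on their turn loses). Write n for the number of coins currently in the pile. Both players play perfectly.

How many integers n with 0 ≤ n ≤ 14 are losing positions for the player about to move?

6

Work bottom-up. With no move the player to move loses. Otherwise the position is W if at least one move leads to an L position for the opponent, and L if every move leads to a W.
n=0: no move → L
n=1: W (go to 0, an L position)
n=2: L (sole option 1(W) is W)
n=3: W (go to 2, an L position)
n=4: W (go to 0, an L position)
n=5: L (options 4(W), 1(W) are all W)
n=6: W (go to 5, an L position)
n=7: L (options 6(W), 3(W) are all W)
n=8: W (go to 7, an L position)
n=9: W (go to 5, an L position)
n=10: W (go to 2, an L position)
n=11: W (go to 7, an L position)
n=12: L (options 11(W), 8(W), 4(W) are all W)
n=13: W (go to 12, an L position)
n=14: L (options 13(W), 10(W), 6(W) are all W)
L entries with 0 ≤ n ≤ 14: n = 0, 2, 5, 7, 12, 14; that makes 6.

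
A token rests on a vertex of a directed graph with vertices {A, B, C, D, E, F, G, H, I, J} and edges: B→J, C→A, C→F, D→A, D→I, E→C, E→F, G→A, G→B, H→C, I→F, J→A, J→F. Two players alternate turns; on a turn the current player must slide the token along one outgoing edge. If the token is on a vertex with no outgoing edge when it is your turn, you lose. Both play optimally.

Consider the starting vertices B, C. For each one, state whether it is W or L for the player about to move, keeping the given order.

Label each position W (a win for the player to move) or L (a loss). A position with no legal move is L; any other position is W exactly when some move reaches an L, and L when every move reaches a W.
Every edge goes from a vertex to one that appears earlier in the order F, A, J, B, G, I, D, C, E, H, so processing vertices in that order labels each vertex after all of its successors.
F: no outgoing edge → L
A: no outgoing edge → L
J: can move to A, which is L ⇒ W
B: the only move is to J(W), a W ⇒ L
G: can move to B, which is L ⇒ W
I: can move to F, which is L ⇒ W
D: can move to A, which is L ⇒ W
C: can move to A, which is L ⇒ W
E: can move to F, which is L ⇒ W
H: the only move is to C(W), a W ⇒ L

B: L, C: W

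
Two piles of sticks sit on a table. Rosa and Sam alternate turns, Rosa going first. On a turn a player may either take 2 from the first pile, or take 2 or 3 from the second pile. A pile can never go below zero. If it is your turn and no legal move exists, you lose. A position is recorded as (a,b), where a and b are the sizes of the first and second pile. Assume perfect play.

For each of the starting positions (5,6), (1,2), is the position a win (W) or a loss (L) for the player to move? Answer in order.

Build the W/L table. Terminal = L. A non-terminal position is W if it has a move to some L; otherwise it is L.
No move ever increases a pile, so every position that can arise here has a ≤ 5 and b ≤ 6; it is enough to label the cells with 0 ≤ a ≤ 5 and 0 ≤ b ≤ 6.
Every move lowers a or b (never raises either), so fill the grid row by row in increasing a, and left to right within a row: each cell's successors are then already labelled.
      b=0  b=1  b=2  b=3  b=4  b=5  b=6
a=0:    L    L    W    W    W    L    L
a=1:    L    L    W    W    W    L    L
a=2:    W    W    L    L    W    W    W
a=3:    W    W    L    L    W    W    W
a=4:    L    L    W    W    W    L    L
a=5:    L    L    W    W    W    L    L
Cells with no legal move (terminal, hence L): (0,0), (0,1), (1,0), (1,1).
The remaining L cells, each justified by listing all of its moves:
(0,5): →(0,3)(W), (0,2)(W) — all W, so L
(0,6): →(0,4)(W), (0,3)(W) — all W, so L
(1,5): →(1,3)(W), (1,2)(W) — all W, so L
(1,6): →(1,4)(W), (1,3)(W) — all W, so L
(2,2): →(0,2)(W), (2,0)(W) — all W, so L
(2,3): →(0,3)(W), (2,1)(W), (2,0)(W) — all W, so L
(3,2): →(1,2)(W), (3,0)(W) — all W, so L
(3,3): →(1,3)(W), (3,1)(W), (3,0)(W) — all W, so L
(4,0): →(2,0)(W) only, which is W, so L
(4,1): →(2,1)(W) only, which is W, so L
(4,5): →(2,5)(W), (4,3)(W), (4,2)(W) — all W, so L
(4,6): →(2,6)(W), (4,4)(W), (4,3)(W) — all W, so L
(5,0): →(3,0)(W) only, which is W, so L
(5,1): →(3,1)(W) only, which is W, so L
(5,5): →(3,5)(W), (5,3)(W), (5,2)(W) — all W, so L
(5,6): →(3,6)(W), (5,4)(W), (5,3)(W) — all W, so L
Every other cell has at least one move into one of the L cells above, so it is W.
(5,6): one of the L cells justified above, so L
(1,2): the move to (1,0) reaches an L cell, so W

(5,6): L, (1,2): W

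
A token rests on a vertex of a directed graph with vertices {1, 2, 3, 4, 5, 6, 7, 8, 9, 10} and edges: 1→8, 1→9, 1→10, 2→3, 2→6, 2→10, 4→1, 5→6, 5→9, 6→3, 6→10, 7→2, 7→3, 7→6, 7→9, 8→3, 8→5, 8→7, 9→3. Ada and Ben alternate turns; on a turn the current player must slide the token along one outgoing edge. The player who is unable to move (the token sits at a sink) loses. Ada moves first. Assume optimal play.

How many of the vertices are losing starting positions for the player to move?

Use the standard recursion: the mover loses at a terminal position; elsewhere, the mover wins exactly when some move hands the opponent an L position.
Every edge goes from a vertex to one that appears earlier in the order 10, 3, 6, 2, 9, 5, 7, 8, 1, 4, so processing vertices in that order labels each vertex after all of its successors.
10: no outgoing edge → L
3: no outgoing edge → L
6: →3(L), so W
2: →3(L), so W
9: →3(L), so W
5: →9(W), 6(W) — all W, so L
7: →3(L), so W
8: →5(L), so W
1: →10(L), so W
4: →1(W) only, which is W, so L
The L vertices are 3, 4, 5, 10; that is 4 in all.

4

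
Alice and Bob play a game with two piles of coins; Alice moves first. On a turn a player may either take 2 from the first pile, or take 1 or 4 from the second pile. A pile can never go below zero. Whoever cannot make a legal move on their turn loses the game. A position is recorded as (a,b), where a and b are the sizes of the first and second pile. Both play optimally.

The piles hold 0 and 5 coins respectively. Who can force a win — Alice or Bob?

Bob wins.

Label each position W (a win for the player to move) or L (a loss). A position with no legal move is L; any other position is W exactly when some move reaches an L, and L when every move reaches a W.
No move ever increases a pile, so every position that can arise here has a ≤ 0 and b ≤ 5; it is enough to label the cells with 0 ≤ a ≤ 0 and 0 ≤ b ≤ 5.
Every move lowers a or b (never raises either), so fill the grid row by row in increasing a, and left to right within a row: each cell's successors are then already labelled.
      b=0  b=1  b=2  b=3  b=4  b=5
a=0:    L    W    L    W    W    L
Cells with no legal move (terminal, hence L): (0,0).
The remaining L cells, each justified by listing all of its moves:
(0,2): the only move is to (0,1)(W), a W ⇒ L
(0,5): moves to (0,4)(W), (0,1)(W); every one is W ⇒ L
Every other cell has at least one move into one of the L cells above, so it is W.
Every move from (0,5) reaches a W position, so the mover loses.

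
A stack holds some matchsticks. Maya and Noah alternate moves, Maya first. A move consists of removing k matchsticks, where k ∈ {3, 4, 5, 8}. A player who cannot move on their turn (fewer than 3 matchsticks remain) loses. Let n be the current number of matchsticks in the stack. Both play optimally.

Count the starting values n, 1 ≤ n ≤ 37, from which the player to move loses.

Use the standard recursion: the mover loses at a terminal position; elsewhere, the mover wins exactly when some move hands the opponent an L position.
n=0: no move → L
n=1: no move → L
n=2: no move → L
n=3: reaches L-position 0 → W
n=4: reaches L-position 1 → W
n=5: reaches L-position 2 → W
n=6: reaches L-position 2 → W
n=7: reaches L-position 2 → W
n=8: reaches L-position 0 → W
n=9: reaches L-position 1 → W
n=10: reaches L-position 2 → W
n=11: only reaches 8(W), 7(W), 6(W), 3(W), all W → L
n=12: only reaches 9(W), 8(W), 7(W), 4(W), all W → L
n=13: only reaches 10(W), 9(W), 8(W), 5(W), all W → L
n=14: reaches L-position 11 → W
n=15: reaches L-position 12 → W
n=16: reaches L-position 13 → W
n=17: reaches L-position 13 → W
n=18: reaches L-position 13 → W
n=19: reaches L-position 11 → W
n=20: reaches L-position 12 → W
n=21: reaches L-position 13 → W
n=22: only reaches 19(W), 18(W), 17(W), 14(W), all W → L
n=23: only reaches 20(W), 19(W), 18(W), 15(W), all W → L
n=24: only reaches 21(W), 20(W), 19(W), 16(W), all W → L
n=25: reaches L-position 22 → W
n=26: reaches L-position 23 → W
n=27: reaches L-position 24 → W
n=28: reaches L-position 24 → W
n=29: reaches L-position 24 → W
n=30: reaches L-position 22 → W
n=31: reaches L-position 23 → W
n=32: reaches L-position 24 → W
n=33: only reaches 30(W), 29(W), 28(W), 25(W), all W → L
n=34: only reaches 31(W), 30(W), 29(W), 26(W), all W → L
n=35: only reaches 32(W), 31(W), 30(W), 27(W), all W → L
n=36: reaches L-position 33 → W
n=37: reaches L-position 34 → W
L entries with 1 ≤ n ≤ 37 (n=0 is outside the asked range and is not counted): n = 1, 2, 11, 12, 13, 22, 23, 24, 33, 34, 35; that makes 11.

11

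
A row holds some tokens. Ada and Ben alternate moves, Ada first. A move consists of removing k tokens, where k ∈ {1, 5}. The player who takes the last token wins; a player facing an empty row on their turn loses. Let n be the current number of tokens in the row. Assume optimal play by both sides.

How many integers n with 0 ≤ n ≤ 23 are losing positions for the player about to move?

12

Work bottom-up. With no move the player to move loses. Otherwise the position is W if at least one move leads to an L position for the opponent, and L if every move leads to a W.
n=0: no move → L
n=1: reaches L-position 0 → W
n=2: only reaches 1(W), which is W → L
n=3: reaches L-position 2 → W
n=4: only reaches 3(W), which is W → L
n=5: reaches L-position 4 → W
n=6: only reaches 5(W), 1(W), all W → L
n=7: reaches L-position 6 → W
n=8: only reaches 7(W), 3(W), all W → L
n=9: reaches L-position 8 → W
n=10: only reaches 9(W), 5(W), all W → L
n=11: reaches L-position 10 → W
n=12: only reaches 11(W), 7(W), all W → L
n=13: reaches L-position 12 → W
n=14: only reaches 13(W), 9(W), all W → L
n=15: reaches L-position 14 → W
n=16: only reaches 15(W), 11(W), all W → L
n=17: reaches L-position 16 → W
n=18: only reaches 17(W), 13(W), all W → L
n=19: reaches L-position 18 → W
n=20: only reaches 19(W), 15(W), all W → L
n=21: reaches L-position 20 → W
n=22: only reaches 21(W), 17(W), all W → L
n=23: reaches L-position 22 → W
L entries with 0 ≤ n ≤ 23: n = 0, 2, 4, 6, 8, 10, 12, 14, 16, 18, 20, 22; that makes 12.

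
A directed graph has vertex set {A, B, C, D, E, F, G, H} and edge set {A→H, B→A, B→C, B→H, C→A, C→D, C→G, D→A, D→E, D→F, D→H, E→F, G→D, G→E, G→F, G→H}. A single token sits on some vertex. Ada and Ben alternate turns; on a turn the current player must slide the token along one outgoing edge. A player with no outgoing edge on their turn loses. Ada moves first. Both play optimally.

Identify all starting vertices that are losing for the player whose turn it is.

Compute win/loss labels from the base case upward. A position with no move is L. Any other position is W if it can reach an L in one move, else L.
Every edge goes from a vertex to one that appears earlier in the order F, H, A, E, D, G, C, B, so processing vertices in that order labels each vertex after all of its successors.
F: no outgoing edge → L
H: no outgoing edge → L
A: can move to H, which is L ⇒ W
E: can move to F, which is L ⇒ W
D: can move to H, which is L ⇒ W
G: can move to H, which is L ⇒ W
C: moves to G(W), D(W), A(W); every one is W ⇒ L
B: can move to C, which is L ⇒ W
The losing starting vertices are exactly the entries labelled L in this table (3 of them).

C, F, H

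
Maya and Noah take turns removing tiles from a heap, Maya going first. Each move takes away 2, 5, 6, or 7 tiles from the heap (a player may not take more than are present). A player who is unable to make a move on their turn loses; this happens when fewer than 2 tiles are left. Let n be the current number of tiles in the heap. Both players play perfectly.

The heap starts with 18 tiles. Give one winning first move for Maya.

Remove 2, leaving 16.

Compute win/loss labels from the base case upward. A position with no move is L. Any other position is W if it can reach an L in one move, else L.
n=0: no move → L
n=1: no move → L
n=2: reaches L-position 0 → W
n=3: reaches L-position 1 → W
n=4: only reaches 2(W), which is W → L
n=5: reaches L-position 0 → W
n=6: reaches L-position 4 → W
n=7: reaches L-position 1 → W
n=8: reaches L-position 1 → W
n=9: reaches L-position 4 → W
n=10: reaches L-position 4 → W
n=11: reaches L-position 4 → W
n=12: only reaches 10(W), 7(W), 6(W), 5(W), all W → L
n=13: only reaches 11(W), 8(W), 7(W), 6(W), all W → L
n=14: reaches L-position 12 → W
n=15: reaches L-position 13 → W
n=16: only reaches 14(W), 11(W), 10(W), 9(W), all W → L
n=17: reaches L-position 12 → W
n=18: reaches L-position 16 → W
From 18, the L positions reachable in one move are: 16, 13, 12. Any move reaching one of these is winning.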